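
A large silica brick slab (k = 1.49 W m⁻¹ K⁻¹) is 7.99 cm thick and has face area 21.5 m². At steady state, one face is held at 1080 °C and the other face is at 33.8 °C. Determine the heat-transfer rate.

Q = kA·ΔT/L = 1.49 × 21.5 × |1080 °C − 33.8 °C| / 0.0799 = 4.19×10^5 W

Q = 4.19×10^5 W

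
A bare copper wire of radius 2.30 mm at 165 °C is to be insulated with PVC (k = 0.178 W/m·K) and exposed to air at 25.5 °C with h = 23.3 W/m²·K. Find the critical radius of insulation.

r_cr = 0.764 cm

For a cylinder, r_cr = k_ins/h = 0.178/23.3 = 0.00764 m = 0.764 cm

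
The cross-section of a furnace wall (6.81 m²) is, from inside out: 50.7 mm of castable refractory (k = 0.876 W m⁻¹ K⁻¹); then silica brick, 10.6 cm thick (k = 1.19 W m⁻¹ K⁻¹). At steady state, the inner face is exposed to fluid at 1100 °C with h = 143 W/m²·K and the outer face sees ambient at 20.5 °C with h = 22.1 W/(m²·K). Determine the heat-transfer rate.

Series thermal resistances, inner to outer:
  R_conv,in = 1/(hA) = 1/(143·6.81) = 0.001027 K/W
  R_castable refractory = L/(kA) = 0.0507/(0.876·6.81) = 0.008499 K/W
  R_silica brick = L/(kA) = 0.106/(1.19·6.81) = 0.01308 K/W
  R_conv,out = 1/(hA) = 1/(22.1·6.81) = 0.006644 K/W
ΣR = 0.001027 + 0.008499 + 0.01308 + 0.006644 = 0.02925 K/W
Q = ΔT/ΣR = (1100 °C − 20.5 °C)/0.02925 = 36900 W

Q = 36.9 kW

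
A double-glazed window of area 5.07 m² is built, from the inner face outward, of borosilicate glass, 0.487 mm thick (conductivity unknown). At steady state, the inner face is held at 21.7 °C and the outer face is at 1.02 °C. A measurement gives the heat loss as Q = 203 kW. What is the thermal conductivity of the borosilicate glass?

k = 0.943 W/m·K

ΣR = ΔT/Q = |21.7 − 1.02|/2.03×10^5 = 1.019×10^-4 K/W
L/(kA) = 1.019×10^-4 ⇒ k = 4.87×10^-4/(1.019×10^-4·5.07) = 0.943 W/m·K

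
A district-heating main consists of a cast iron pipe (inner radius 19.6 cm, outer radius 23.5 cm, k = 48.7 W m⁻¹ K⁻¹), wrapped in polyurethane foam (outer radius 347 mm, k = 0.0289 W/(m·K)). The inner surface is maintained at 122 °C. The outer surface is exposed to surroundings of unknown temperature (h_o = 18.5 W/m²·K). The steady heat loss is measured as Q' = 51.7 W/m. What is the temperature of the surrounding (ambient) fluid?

T_out = 9.7 °C

Series resistances:
  R'_cast iron = ln(0.235/0.196)/(2πk) = 0.1815/(2π·48.7) = 5.931×10^-4 m·K/W
  R'_polyurethane foam = ln(0.347/0.235)/(2πk) = 0.3897/(2π·0.0289) = 2.146 m·K/W
  R'_conv,out = 1/(2πr h) = 1/(2π·0.347·18.5) = 0.02479 m·K/W
ΣR = 2.172 m·K/W
ΔT = Q'·ΣR = 51.7 × 2.172 = 112.3 K
Heat flows outward, so T_out = T_in − ΔT = 122 − 112.3 = 9.7 °C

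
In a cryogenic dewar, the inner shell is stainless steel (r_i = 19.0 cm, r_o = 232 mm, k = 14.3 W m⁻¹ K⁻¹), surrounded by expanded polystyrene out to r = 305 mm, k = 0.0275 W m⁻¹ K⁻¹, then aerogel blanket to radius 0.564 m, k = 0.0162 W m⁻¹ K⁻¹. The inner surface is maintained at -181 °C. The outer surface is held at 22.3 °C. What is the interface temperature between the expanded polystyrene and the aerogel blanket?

Series thermal resistances, inner to outer:
  R_stainless steel = (1/0.190 − 1/0.232)/(4πk) = 0.9528/(4π·14.3) = 0.005302 K/W
  R_expanded polystyrene = (1/0.232 − 1/0.305)/(4πk) = 1.032/(4π·0.0275) = 2.985 K/W
  R_aerogel blanket = (1/0.305 − 1/0.564)/(4πk) = 1.506/(4π·0.0162) = 7.396 K/W
ΣR = 0.005302 + 2.985 + 7.396 = 10.39 K/W
Q = ΔT/ΣR = (-181 °C − 22.3 °C)/10.39 = -19.57 W
From the inner boundary to the expanded polystyrene/aerogel blanket interface, ΣR_partial = 2.990 K/W.
T_interface = T_in − Q·ΣR_partial = -181 °C − (-19.57)(2.990) = -122 °C

T = -122 °C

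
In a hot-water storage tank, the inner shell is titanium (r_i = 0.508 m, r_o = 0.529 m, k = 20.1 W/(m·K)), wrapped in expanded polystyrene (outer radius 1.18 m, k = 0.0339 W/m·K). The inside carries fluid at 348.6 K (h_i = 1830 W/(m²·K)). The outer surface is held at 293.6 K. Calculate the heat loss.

Series thermal resistances, inner to outer:
  R_conv,in = 1/(4πr²h) = 1/(4π·0.508²·1830) = 1.685×10^-4 K/W
  R_titanium = (1/0.508 − 1/0.529)/(4πk) = 0.07814/(4π·20.1) = 3.094×10^-4 K/W
  R_expanded polystyrene = (1/0.529 − 1/1.18)/(4πk) = 1.043/(4π·0.0339) = 2.448 K/W
ΣR = 1.685×10^-4 + 3.094×10^-4 + 2.448 = 2.448 K/W
Q = ΔT/ΣR = (348.6 K − 293.6 K)/2.448 = 22.5 W

Q = 22.5 W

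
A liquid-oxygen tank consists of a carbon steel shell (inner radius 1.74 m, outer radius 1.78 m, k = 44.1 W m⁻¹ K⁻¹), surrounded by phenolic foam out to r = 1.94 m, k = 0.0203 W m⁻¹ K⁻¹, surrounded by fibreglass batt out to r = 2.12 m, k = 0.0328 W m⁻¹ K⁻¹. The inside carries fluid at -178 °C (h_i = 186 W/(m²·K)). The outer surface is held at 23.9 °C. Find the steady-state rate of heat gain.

Resistance network (inner→outer):
  R_conv,in = 1/(4πr²h) = 1/(4π·1.74²·186) = 1.413×10^-4 K/W
  R_carbon steel = (1/1.74 − 1/1.78)/(4πk) = 0.01291/(4π·44.1) = 2.330×10^-5 K/W
  R_phenolic foam = (1/1.78 − 1/1.94)/(4πk) = 0.04633/(4π·0.0203) = 0.1816 K/W
  R_fibreglass batt = (1/1.94 − 1/2.12)/(4πk) = 0.04377/(4π·0.0328) = 0.1062 K/W
ΣR = 1.413×10^-4 + 2.330×10^-5 + 0.1816 + 0.1062 = 0.2880 K/W
Q = ΔT/ΣR = (-178 °C − 23.9 °C)/0.2880 = -701 W
(Negative Q ⇒ heat flows inward; heat gain = 701 W.)

Q = 701 W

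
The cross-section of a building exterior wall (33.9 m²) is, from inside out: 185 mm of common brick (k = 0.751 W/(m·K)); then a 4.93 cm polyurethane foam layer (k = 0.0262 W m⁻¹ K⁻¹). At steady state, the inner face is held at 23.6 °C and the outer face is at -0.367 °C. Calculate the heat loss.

Resistance network (inner→outer):
  R_common brick = L/(kA) = 0.185/(0.751·33.9) = 0.007267 K/W
  R_polyurethane foam = L/(kA) = 0.0493/(0.0262·33.9) = 0.05551 K/W
ΣR = 0.007267 + 0.05551 = 0.06278 K/W
Q = ΔT/ΣR = (23.6 °C − -0.367 °C)/0.06278 = 382 W

Q = 382 W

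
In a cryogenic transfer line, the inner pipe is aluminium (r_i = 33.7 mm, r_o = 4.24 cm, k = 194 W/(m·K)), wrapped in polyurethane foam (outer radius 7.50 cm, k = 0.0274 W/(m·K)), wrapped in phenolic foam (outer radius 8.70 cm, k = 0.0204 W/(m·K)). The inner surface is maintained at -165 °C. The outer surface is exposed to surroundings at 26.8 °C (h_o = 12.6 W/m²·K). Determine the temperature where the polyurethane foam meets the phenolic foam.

Series thermal resistances, inner to outer:
  R'_aluminium = ln(0.0424/0.0337)/(2πk) = 0.2297/(2π·194) = 1.884×10^-4 m·K/W
  R'_polyurethane foam = ln(0.0750/0.0424)/(2πk) = 0.5703/(2π·0.0274) = 3.313 m·K/W
  R'_phenolic foam = ln(0.0870/0.0750)/(2πk) = 0.1484/(2π·0.0204) = 1.158 m·K/W
  R'_conv,out = 1/(2πr h) = 1/(2π·0.0870·12.6) = 0.1452 m·K/W
ΣR = 1.884×10^-4 + 3.313 + 1.158 + 0.1452 = 4.616 m·K/W
Q' = ΔT/ΣR = (-165 °C − 26.8 °C)/4.616 = -41.55 W/m
From the inner boundary to the polyurethane foam/phenolic foam interface, ΣR_partial = 3.313 m·K/W.
T_interface = T_in − Q'·ΣR_partial = -165 °C − (-41.55)(3.313) = -27.3 °C

T = -27.3 °C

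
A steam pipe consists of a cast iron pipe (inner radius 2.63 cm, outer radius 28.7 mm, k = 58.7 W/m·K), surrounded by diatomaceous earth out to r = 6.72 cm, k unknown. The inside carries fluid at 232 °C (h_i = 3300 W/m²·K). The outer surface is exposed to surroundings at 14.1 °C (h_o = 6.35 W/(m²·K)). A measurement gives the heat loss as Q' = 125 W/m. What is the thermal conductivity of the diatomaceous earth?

ΣR = ΔT/Q' = |232 − 14.1|/125 = 1.743 m·K/W
Known resistances:
  R'_conv,in = 1/(2πr h) = 1/(2π·0.0263·3300) = 0.001834 m·K/W
  R'_cast iron = ln(0.0287/0.0263)/(2πk) = 0.08733/(2π·58.7) = 2.368×10^-4 m·K/W
  R'_conv,out = 1/(2πr h) = 1/(2π·0.0672·6.35) = 0.3730 m·K/W
R_diatomaceous earth = ΣR − ΣR_known = 1.743 − 0.3751 = 1.368 m·K/W
ln(r₂/r₁)/(2πk) = 1.368 ⇒ k = 0.8508/(2π·1.368) = 0.0990 W/m·K

k = 0.0990 W/m·K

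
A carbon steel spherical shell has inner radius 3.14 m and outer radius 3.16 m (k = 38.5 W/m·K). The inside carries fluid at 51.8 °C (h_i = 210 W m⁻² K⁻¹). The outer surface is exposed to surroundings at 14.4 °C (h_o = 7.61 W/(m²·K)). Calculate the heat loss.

Q = 34.3 kW

Series thermal resistances, inner to outer:
  R_conv,in = 1/(4πr²h) = 1/(4π·3.14²·210) = 3.843×10^-5 K/W
  R_carbon steel = (1/3.14 − 1/3.16)/(4πk) = 0.002016/(4π·38.5) = 4.166×10^-6 K/W
  R_conv,out = 1/(4πr²h) = 1/(4π·3.16²·7.61) = 0.001047 K/W
ΣR = 3.843×10^-5 + 4.166×10^-6 + 0.001047 = 0.001090 K/W
Q = ΔT/ΣR = (51.8 °C − 14.4 °C)/0.001090 = 34300 W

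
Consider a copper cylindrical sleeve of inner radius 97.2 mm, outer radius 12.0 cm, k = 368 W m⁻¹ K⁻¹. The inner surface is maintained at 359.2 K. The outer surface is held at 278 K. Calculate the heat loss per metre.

Q' = 2πk·ΔT/ln(r₂/r₁) = 2π × 368 × 81.2 / ln(0.120/0.0972) = 8.91×10^5 W/m

Q' = 8.91×10^5 W/m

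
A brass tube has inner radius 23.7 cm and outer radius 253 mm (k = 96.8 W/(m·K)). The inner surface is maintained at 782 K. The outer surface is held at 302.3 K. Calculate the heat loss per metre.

Q' = 4470 kW/m

Q' = 2πk·ΔT/ln(r₂/r₁) = 2π × 96.8 × 479.7 / ln(0.253/0.237) = 4.47×10^6 W/m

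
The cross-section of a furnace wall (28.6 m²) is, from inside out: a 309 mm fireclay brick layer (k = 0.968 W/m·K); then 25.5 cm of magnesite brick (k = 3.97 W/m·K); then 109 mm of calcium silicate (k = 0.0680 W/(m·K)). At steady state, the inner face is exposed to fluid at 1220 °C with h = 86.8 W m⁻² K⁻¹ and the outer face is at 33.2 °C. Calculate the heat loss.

Q = 17000 W

Series thermal resistances, inner to outer:
  R_conv,in = 1/(hA) = 1/(86.8·28.6) = 4.028×10^-4 K/W
  R_fireclay brick = L/(kA) = 0.309/(0.968·28.6) = 0.01116 K/W
  R_magnesite brick = L/(kA) = 0.255/(3.97·28.6) = 0.002246 K/W
  R_calcium silicate = L/(kA) = 0.109/(0.0680·28.6) = 0.05605 K/W
ΣR = 4.028×10^-4 + 0.01116 + 0.002246 + 0.05605 = 0.06986 K/W
Q = ΔT/ΣR = (1220 °C − 33.2 °C)/0.06986 = 17000 W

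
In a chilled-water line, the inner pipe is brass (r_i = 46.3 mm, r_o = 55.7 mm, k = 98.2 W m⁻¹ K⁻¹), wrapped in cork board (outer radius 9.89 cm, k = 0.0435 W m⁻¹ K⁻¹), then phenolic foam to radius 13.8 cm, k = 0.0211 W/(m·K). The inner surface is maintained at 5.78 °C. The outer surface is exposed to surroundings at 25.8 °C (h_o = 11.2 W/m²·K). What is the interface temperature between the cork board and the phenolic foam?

T = 14.7 °C

Series thermal resistances, inner to outer:
  R'_brass = ln(0.0557/0.0463)/(2πk) = 0.1848/(2π·98.2) = 2.996×10^-4 m·K/W
  R'_cork board = ln(0.0989/0.0557)/(2πk) = 0.5741/(2π·0.0435) = 2.101 m·K/W
  R'_phenolic foam = ln(0.138/0.0989)/(2πk) = 0.3331/(2π·0.0211) = 2.513 m·K/W
  R'_conv,out = 1/(2πr h) = 1/(2π·0.138·11.2) = 0.1030 m·K/W
ΣR = 2.996×10^-4 + 2.101 + 2.513 + 0.1030 = 4.717 m·K/W
Q' = ΔT/ΣR = (5.78 °C − 25.8 °C)/4.717 = -4.244 W/m
From the inner boundary to the cork board/phenolic foam interface, ΣR_partial = 2.101 m·K/W.
T_interface = T_in − Q'·ΣR_partial = 5.78 °C − (-4.244)(2.101) = 14.7 °C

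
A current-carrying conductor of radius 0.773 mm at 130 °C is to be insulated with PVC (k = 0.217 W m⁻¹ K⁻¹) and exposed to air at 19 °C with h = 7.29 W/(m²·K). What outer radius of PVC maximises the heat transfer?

For a cylinder, r_cr = k_ins/h = 0.217/7.29 = 0.0298 m = 2.98 cm

r_cr = 2.98 cm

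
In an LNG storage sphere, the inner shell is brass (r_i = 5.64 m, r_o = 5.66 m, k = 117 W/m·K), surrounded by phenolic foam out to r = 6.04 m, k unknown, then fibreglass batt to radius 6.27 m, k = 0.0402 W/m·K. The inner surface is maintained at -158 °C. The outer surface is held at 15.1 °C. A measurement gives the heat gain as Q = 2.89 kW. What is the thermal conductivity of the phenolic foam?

k = 0.0185 W/m·K

ΣR = ΔT/Q = |-158 − 15.1|/2890 = 0.05990 K/W
Known resistances:
  R_brass = (1/5.64 − 1/5.66)/(4πk) = 6.265×10^-4/(4π·117) = 4.261×10^-7 K/W
  R_fibreglass batt = (1/6.04 − 1/6.27)/(4πk) = 0.006073/(4π·0.0402) = 0.01202 K/W
R_phenolic foam = ΣR − ΣR_known = 0.05990 − 0.01202 = 0.04788 K/W
(1/r₁−1/r₂)/(4πk) = 0.04788 ⇒ k = 0.01112/(4π·0.04788) = 0.0185 W/m·K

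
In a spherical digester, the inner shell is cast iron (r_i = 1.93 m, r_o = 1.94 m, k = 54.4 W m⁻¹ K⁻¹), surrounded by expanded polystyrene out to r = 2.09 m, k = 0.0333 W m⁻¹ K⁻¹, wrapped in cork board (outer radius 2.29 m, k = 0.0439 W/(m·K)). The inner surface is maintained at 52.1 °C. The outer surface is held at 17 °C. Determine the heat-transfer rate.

Q = 214 W

Series thermal resistances, inner to outer:
  R_cast iron = (1/1.93 − 1/1.94)/(4πk) = 0.002671/(4π·54.4) = 3.907×10^-6 K/W
  R_expanded polystyrene = (1/1.94 − 1/2.09)/(4πk) = 0.03700/(4π·0.0333) = 0.08841 K/W
  R_cork board = (1/2.09 − 1/2.29)/(4πk) = 0.04179/(4π·0.0439) = 0.07575 K/W
ΣR = 3.907×10^-6 + 0.08841 + 0.07575 = 0.1642 K/W
Q = ΔT/ΣR = (52.1 °C − 17 °C)/0.1642 = 214 W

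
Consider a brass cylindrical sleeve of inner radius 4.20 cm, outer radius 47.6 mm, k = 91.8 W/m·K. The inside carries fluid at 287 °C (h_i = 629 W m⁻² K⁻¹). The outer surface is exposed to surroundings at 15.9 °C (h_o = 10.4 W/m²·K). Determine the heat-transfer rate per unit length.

Treat each layer as a resistance in series:
  R'_conv,in = 1/(2πr h) = 1/(2π·0.0420·629) = 0.006024 m·K/W
  R'_brass = ln(0.0476/0.0420)/(2πk) = 0.1252/(2π·91.8) = 2.170×10^-4 m·K/W
  R'_conv,out = 1/(2πr h) = 1/(2π·0.0476·10.4) = 0.3215 m·K/W
ΣR = 0.006024 + 2.170×10^-4 + 0.3215 = 0.3277 m·K/W
Q' = ΔT/ΣR = (287 °C − 15.9 °C)/0.3277 = 827 W/m

Q' = 827 W/m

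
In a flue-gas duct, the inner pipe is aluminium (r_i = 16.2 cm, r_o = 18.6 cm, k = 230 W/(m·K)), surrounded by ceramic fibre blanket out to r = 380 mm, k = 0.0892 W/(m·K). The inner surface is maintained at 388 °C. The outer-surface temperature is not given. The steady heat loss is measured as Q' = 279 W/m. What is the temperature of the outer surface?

T_out = 32.3 °C

Series resistances:
  R'_aluminium = ln(0.186/0.162)/(2πk) = 0.1382/(2π·230) = 9.560×10^-5 m·K/W
  R'_ceramic fibre blanket = ln(0.380/0.186)/(2πk) = 0.7144/(2π·0.0892) = 1.275 m·K/W
ΣR = 1.275 m·K/W
ΔT = Q'·ΣR = 279 × 1.275 = 355.7 K
Heat flows outward, so T_out = T_in − ΔT = 388 − 355.7 = 32.3 °C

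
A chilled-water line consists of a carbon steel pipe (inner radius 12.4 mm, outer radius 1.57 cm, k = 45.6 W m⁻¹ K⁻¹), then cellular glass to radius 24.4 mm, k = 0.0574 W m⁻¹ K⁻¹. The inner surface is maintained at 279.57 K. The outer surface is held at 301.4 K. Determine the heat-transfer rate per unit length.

Resistance network (inner→outer):
  R'_carbon steel = ln(0.0157/0.0124)/(2πk) = 0.2360/(2π·45.6) = 8.236×10^-4 m·K/W
  R'_cellular glass = ln(0.0244/0.0157)/(2πk) = 0.4409/(2π·0.0574) = 1.223 m·K/W
ΣR = 8.236×10^-4 + 1.223 = 1.224 m·K/W
Q' = ΔT/ΣR = (279.57 K − 301.4 K)/1.224 = -17.8 W/m
(Negative Q' ⇒ heat flows inward; heat gain = 17.8 W/m.)

Q' = 17.8 W/m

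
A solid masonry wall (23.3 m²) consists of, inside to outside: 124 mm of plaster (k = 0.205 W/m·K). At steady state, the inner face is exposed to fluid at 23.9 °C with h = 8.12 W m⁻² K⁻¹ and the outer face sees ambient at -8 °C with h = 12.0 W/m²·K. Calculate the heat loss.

Series thermal resistances, inner to outer:
  R_conv,in = 1/(hA) = 1/(8.12·23.3) = 0.005286 K/W
  R_plaster = L/(kA) = 0.124/(0.205·23.3) = 0.02596 K/W
  R_conv,out = 1/(hA) = 1/(12.0·23.3) = 0.003577 K/W
ΣR = 0.005286 + 0.02596 + 0.003577 = 0.03482 K/W
Q = ΔT/ΣR = (23.9 °C − -8 °C)/0.03482 = 916 W

Q = 916 W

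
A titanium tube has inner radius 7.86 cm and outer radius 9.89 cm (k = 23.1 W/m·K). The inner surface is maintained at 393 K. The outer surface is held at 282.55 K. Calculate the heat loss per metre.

Q' = 2πk·ΔT/ln(r₂/r₁) = 2π × 23.1 × 110.45 / ln(0.0989/0.0786) = 69800 W/m

Q' = 69.8 kW/m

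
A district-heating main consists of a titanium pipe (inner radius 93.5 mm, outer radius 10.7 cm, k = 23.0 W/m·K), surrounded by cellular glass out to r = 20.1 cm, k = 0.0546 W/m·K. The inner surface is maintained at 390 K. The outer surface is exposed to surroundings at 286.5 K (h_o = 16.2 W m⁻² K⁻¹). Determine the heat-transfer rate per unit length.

Treat each layer as a resistance in series:
  R'_titanium = ln(0.107/0.0935)/(2πk) = 0.1349/(2π·23.0) = 9.333×10^-4 m·K/W
  R'_cellular glass = ln(0.201/0.107)/(2πk) = 0.6305/(2π·0.0546) = 1.838 m·K/W
  R'_conv,out = 1/(2πr h) = 1/(2π·0.201·16.2) = 0.04888 m·K/W
ΣR = 9.333×10^-4 + 1.838 + 0.04888 = 1.888 m·K/W
Q' = ΔT/ΣR = (390 K − 286.5 K)/1.888 = 54.8 W/m

Q' = 54.8 W/m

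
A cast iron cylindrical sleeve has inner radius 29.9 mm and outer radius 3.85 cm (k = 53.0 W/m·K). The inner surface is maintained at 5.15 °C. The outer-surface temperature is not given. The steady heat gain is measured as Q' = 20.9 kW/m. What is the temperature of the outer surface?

T_out = 21.0 °C

Series resistances:
  R'_cast iron = ln(0.0385/0.0299)/(2πk) = 0.2528/(2π·53.0) = 7.591×10^-4 m·K/W
ΣR = 7.591×10^-4 m·K/W
ΔT = Q'·ΣR = 20900 × 7.591×10^-4 = 15.87 K
Heat flows inward, so T_out = T_in + ΔT = 5.15 + 15.87 = 21.0 °C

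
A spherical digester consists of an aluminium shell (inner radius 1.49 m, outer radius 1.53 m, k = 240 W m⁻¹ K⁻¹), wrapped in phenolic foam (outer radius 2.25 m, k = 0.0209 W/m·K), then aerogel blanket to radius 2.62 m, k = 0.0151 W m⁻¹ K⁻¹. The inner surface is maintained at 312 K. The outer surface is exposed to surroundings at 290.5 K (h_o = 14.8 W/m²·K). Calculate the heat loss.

Q = 19.1 W

Resistance network (inner→outer):
  R_aluminium = (1/1.49 − 1/1.53)/(4πk) = 0.01755/(4π·240) = 5.818×10^-6 K/W
  R_phenolic foam = (1/1.53 − 1/2.25)/(4πk) = 0.2092/(4π·0.0209) = 0.7963 K/W
  R_aerogel blanket = (1/2.25 − 1/2.62)/(4πk) = 0.06277/(4π·0.0151) = 0.3308 K/W
  R_conv,out = 1/(4πr²h) = 1/(4π·2.62²·14.8) = 7.833×10^-4 K/W
ΣR = 5.818×10^-6 + 0.7963 + 0.3308 + 7.833×10^-4 = 1.128 K/W
Q = ΔT/ΣR = (312 K − 290.5 K)/1.128 = 19.1 W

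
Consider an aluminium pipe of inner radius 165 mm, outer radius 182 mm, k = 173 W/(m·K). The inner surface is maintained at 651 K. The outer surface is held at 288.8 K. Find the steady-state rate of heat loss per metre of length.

Q' = 2πk·ΔT/ln(r₂/r₁) = 2π × 173 × 362.2 / ln(0.182/0.165) = 4.01×10^6 W/m

Q' = 4010 kW/m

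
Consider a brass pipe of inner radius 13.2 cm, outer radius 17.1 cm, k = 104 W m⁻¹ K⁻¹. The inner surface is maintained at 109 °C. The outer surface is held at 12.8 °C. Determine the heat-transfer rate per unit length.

Q' = 2πk·ΔT/ln(r₂/r₁) = 2π × 104 × 96.2 / ln(0.171/0.132) = 2.43×10^5 W/m

Q' = 243 kW/m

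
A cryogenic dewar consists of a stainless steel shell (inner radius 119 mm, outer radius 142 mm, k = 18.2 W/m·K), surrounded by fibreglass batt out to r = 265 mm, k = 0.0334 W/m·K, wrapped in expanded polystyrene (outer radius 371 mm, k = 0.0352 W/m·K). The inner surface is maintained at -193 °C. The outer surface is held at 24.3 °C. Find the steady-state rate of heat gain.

Q = 21.2 W

Treat each layer as a resistance in series:
  R_stainless steel = (1/0.119 − 1/0.142)/(4πk) = 1.361/(4π·18.2) = 0.005951 K/W
  R_fibreglass batt = (1/0.142 − 1/0.265)/(4πk) = 3.269/(4π·0.0334) = 7.788 K/W
  R_expanded polystyrene = (1/0.265 − 1/0.371)/(4πk) = 1.078/(4π·0.0352) = 2.437 K/W
ΣR = 0.005951 + 7.788 + 2.437 = 10.23 K/W
Q = ΔT/ΣR = (-193 °C − 24.3 °C)/10.23 = -21.2 W
(Negative Q ⇒ heat flows inward; heat gain = 21.2 W.)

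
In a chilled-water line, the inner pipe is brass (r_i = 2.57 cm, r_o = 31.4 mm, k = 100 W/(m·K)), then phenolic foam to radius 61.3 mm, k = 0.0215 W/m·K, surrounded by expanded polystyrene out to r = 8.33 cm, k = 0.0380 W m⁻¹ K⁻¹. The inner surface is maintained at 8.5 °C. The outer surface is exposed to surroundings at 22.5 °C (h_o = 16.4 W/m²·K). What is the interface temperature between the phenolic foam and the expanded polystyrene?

T = 19.4 °C

Treat each layer as a resistance in series:
  R'_brass = ln(0.0314/0.0257)/(2πk) = 0.2003/(2π·100) = 3.188×10^-4 m·K/W
  R'_phenolic foam = ln(0.0613/0.0314)/(2πk) = 0.6690/(2π·0.0215) = 4.952 m·K/W
  R'_expanded polystyrene = ln(0.0833/0.0613)/(2πk) = 0.3067/(2π·0.0380) = 1.284 m·K/W
  R'_conv,out = 1/(2πr h) = 1/(2π·0.0833·16.4) = 0.1165 m·K/W
ΣR = 3.188×10^-4 + 4.952 + 1.284 + 0.1165 = 6.353 m·K/W
Q' = ΔT/ΣR = (8.5 °C − 22.5 °C)/6.353 = -2.204 W/m
From the inner boundary to the phenolic foam/expanded polystyrene interface, ΣR_partial = 4.952 m·K/W.
T_interface = T_in − Q'·ΣR_partial = 8.5 °C − (-2.204)(4.952) = 19.4 °C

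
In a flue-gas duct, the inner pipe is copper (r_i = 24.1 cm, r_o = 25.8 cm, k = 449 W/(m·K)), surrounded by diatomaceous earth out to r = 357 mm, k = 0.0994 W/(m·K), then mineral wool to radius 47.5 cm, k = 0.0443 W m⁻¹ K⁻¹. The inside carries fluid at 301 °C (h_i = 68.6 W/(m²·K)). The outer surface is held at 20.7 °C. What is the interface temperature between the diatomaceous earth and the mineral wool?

T = 206 °C

Series thermal resistances, inner to outer:
  R'_conv,in = 1/(2πr h) = 1/(2π·0.241·68.6) = 0.009627 m·K/W
  R'_copper = ln(0.258/0.241)/(2πk) = 0.06816/(2π·449) = 2.416×10^-5 m·K/W
  R'_diatomaceous earth = ln(0.357/0.258)/(2πk) = 0.3248/(2π·0.0994) = 0.5200 m·K/W
  R'_mineral wool = ln(0.475/0.357)/(2πk) = 0.2856/(2π·0.0443) = 1.026 m·K/W
ΣR = 0.009627 + 2.416×10^-5 + 0.5200 + 1.026 = 1.556 m·K/W
Q' = ΔT/ΣR = (301 °C − 20.7 °C)/1.556 = 180.1 W/m
From the inner boundary to the diatomaceous earth/mineral wool interface, ΣR_partial = 0.5297 m·K/W.
T_interface = T_in − Q'·ΣR_partial = 301 °C − (180.1)(0.5297) = 206 °C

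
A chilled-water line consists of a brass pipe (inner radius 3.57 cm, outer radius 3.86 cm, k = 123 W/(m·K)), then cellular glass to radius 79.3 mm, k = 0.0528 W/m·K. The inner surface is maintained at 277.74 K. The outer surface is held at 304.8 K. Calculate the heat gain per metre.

Resistance network (inner→outer):
  R'_brass = ln(0.0386/0.0357)/(2πk) = 0.07810/(2π·123) = 1.011×10^-4 m·K/W
  R'_cellular glass = ln(0.0793/0.0386)/(2πk) = 0.7200/(2π·0.0528) = 2.170 m·K/W
ΣR = 1.011×10^-4 + 2.170 = 2.170 m·K/W
Q' = ΔT/ΣR = (277.74 K − 304.8 K)/2.170 = -12.5 W/m
(Negative Q' ⇒ heat flows inward; heat gain = 12.5 W/m.)

Q' = 12.5 W/m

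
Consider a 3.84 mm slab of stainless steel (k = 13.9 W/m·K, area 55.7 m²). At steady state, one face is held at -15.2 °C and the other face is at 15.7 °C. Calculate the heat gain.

Q = kA·ΔT/L = 13.9 × 55.7 × |-15.2 °C − 15.7 °C| / 0.00384 = 6.23×10^6 W

Q = 6230 kW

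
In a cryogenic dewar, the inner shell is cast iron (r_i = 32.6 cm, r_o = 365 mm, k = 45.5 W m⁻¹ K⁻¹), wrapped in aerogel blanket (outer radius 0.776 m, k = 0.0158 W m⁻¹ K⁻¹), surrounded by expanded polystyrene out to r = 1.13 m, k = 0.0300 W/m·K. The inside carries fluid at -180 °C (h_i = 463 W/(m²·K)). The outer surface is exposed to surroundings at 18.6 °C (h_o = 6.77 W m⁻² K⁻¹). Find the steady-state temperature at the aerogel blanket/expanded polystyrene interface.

Resistance network (inner→outer):
  R_conv,in = 1/(4πr²h) = 1/(4π·0.326²·463) = 0.001617 K/W
  R_cast iron = (1/0.326 − 1/0.365)/(4πk) = 0.3278/(4π·45.5) = 5.732×10^-4 K/W
  R_aerogel blanket = (1/0.365 − 1/0.776)/(4πk) = 1.451/(4π·0.0158) = 7.308 K/W
  R_expanded polystyrene = (1/0.776 − 1/1.13)/(4πk) = 0.4037/(4π·0.0300) = 1.071 K/W
  R_conv,out = 1/(4πr²h) = 1/(4π·1.13²·6.77) = 0.009205 K/W
ΣR = 0.001617 + 5.732×10^-4 + 7.308 + 1.071 + 0.009205 = 8.390 K/W
Q = ΔT/ΣR = (-180 °C − 18.6 °C)/8.390 = -23.67 W
From the inner boundary to the aerogel blanket/expanded polystyrene interface, ΣR_partial = 7.310 K/W.
T_interface = T_in − Q·ΣR_partial = -180 °C − (-23.67)(7.310) = -7.0 °C

T = -7.0 °C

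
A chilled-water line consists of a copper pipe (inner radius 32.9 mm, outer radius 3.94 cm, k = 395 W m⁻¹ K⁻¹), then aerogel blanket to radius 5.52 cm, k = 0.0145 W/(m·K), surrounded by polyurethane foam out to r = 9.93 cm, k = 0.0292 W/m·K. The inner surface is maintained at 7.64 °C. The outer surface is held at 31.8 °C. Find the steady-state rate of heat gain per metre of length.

Q' = 3.50 W/m

Treat each layer as a resistance in series:
  R'_copper = ln(0.0394/0.0329)/(2πk) = 0.1803/(2π·395) = 7.264×10^-5 m·K/W
  R'_aerogel blanket = ln(0.0552/0.0394)/(2πk) = 0.3372/(2π·0.0145) = 3.701 m·K/W
  R'_polyurethane foam = ln(0.0993/0.0552)/(2πk) = 0.5872/(2π·0.0292) = 3.200 m·K/W
ΣR = 7.264×10^-5 + 3.701 + 3.200 = 6.901 m·K/W
Q' = ΔT/ΣR = (7.64 °C − 31.8 °C)/6.901 = -3.50 W/m
(Negative Q' ⇒ heat flows inward; heat gain = 3.50 W/m.)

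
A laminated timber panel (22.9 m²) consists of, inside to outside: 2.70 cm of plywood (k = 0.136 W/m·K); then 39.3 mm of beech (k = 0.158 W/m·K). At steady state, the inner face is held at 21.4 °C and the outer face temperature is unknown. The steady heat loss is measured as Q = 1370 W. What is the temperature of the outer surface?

Sum the resistances:
  R_plywood = L/(kA) = 0.0270/(0.136·22.9) = 0.008669 K/W
  R_beech = L/(kA) = 0.0393/(0.158·22.9) = 0.01086 K/W
ΣR = 0.01953 K/W
ΔT = Q·ΣR = 1370 × 0.01953 = 26.76 K
Heat flows outward, so T_out = T_in − ΔT = 21.4 − 26.76 = -5.36 °C

T_out = -5.36 °C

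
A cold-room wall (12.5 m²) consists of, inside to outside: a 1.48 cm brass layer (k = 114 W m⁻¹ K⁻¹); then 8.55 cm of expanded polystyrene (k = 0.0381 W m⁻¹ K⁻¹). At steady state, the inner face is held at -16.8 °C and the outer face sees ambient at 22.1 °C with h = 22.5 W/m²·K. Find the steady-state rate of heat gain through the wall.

Q = 212 W

Series thermal resistances, inner to outer:
  R_brass = L/(kA) = 0.0148/(114·12.5) = 1.039×10^-5 K/W
  R_expanded polystyrene = L/(kA) = 0.0855/(0.0381·12.5) = 0.1795 K/W
  R_conv,out = 1/(hA) = 1/(22.5·12.5) = 0.003556 K/W
ΣR = 1.039×10^-5 + 0.1795 + 0.003556 = 0.1831 K/W
Q = ΔT/ΣR = (-16.8 °C − 22.1 °C)/0.1831 = -212 W
(Negative Q ⇒ heat flows inward; heat gain = 212 W.)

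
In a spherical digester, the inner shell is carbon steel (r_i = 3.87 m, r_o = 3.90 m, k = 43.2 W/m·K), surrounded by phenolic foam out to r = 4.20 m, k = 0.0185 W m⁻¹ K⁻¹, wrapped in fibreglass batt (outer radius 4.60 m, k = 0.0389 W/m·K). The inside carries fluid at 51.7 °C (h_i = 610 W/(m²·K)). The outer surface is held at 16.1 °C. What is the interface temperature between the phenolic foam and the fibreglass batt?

T = 28.5 °C

Resistance network (inner→outer):
  R_conv,in = 1/(4πr²h) = 1/(4π·3.87²·610) = 8.710×10^-6 K/W
  R_carbon steel = (1/3.87 − 1/3.90)/(4πk) = 0.001988/(4π·43.2) = 3.661×10^-6 K/W
  R_phenolic foam = (1/3.90 − 1/4.20)/(4πk) = 0.01832/(4π·0.0185) = 0.07878 K/W
  R_fibreglass batt = (1/4.20 − 1/4.60)/(4πk) = 0.02070/(4π·0.0389) = 0.04235 K/W
ΣR = 8.710×10^-6 + 3.661×10^-6 + 0.07878 + 0.04235 = 0.1211 K/W
Q = ΔT/ΣR = (51.7 °C − 16.1 °C)/0.1211 = 294.0 W
From the inner boundary to the phenolic foam/fibreglass batt interface, ΣR_partial = 0.07879 K/W.
T_interface = T_in − Q·ΣR_partial = 51.7 °C − (294.0)(0.07879) = 28.5 °C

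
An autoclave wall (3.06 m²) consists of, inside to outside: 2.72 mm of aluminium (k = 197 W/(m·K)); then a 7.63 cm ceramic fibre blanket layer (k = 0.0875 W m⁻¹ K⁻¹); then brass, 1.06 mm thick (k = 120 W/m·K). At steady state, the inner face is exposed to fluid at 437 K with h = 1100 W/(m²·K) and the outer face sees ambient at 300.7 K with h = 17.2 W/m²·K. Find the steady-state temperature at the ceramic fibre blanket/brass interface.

T = 309.2 K

Treat each layer as a resistance in series:
  R_conv,in = 1/(hA) = 1/(1100·3.06) = 2.971×10^-4 K/W
  R_aluminium = L/(kA) = 0.00272/(197·3.06) = 4.512×10^-6 K/W
  R_ceramic fibre blanket = L/(kA) = 0.0763/(0.0875·3.06) = 0.2850 K/W
  R_brass = L/(kA) = 0.00106/(120·3.06) = 2.887×10^-6 K/W
  R_conv,out = 1/(hA) = 1/(17.2·3.06) = 0.01900 K/W
ΣR = 2.971×10^-4 + 4.512×10^-6 + 0.2850 + 2.887×10^-6 + 0.01900 = 0.3043 K/W
Q = ΔT/ΣR = (437 K − 300.7 K)/0.3043 = 447.9 W
From the inner boundary to the ceramic fibre blanket/brass interface, ΣR_partial = 0.2853 K/W.
T_interface = T_in − Q·ΣR_partial = 437 K − (447.9)(0.2853) = 309.2 K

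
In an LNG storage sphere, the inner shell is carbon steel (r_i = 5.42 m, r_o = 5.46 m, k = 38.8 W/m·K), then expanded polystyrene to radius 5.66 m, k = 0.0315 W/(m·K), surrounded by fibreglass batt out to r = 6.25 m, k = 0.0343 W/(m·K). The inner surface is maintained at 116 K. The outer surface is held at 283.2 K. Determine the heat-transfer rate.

Series thermal resistances, inner to outer:
  R_carbon steel = (1/5.42 − 1/5.46)/(4πk) = 0.001352/(4π·38.8) = 2.772×10^-6 K/W
  R_expanded polystyrene = (1/5.46 − 1/5.66)/(4πk) = 0.006472/(4π·0.0315) = 0.01635 K/W
  R_fibreglass batt = (1/5.66 − 1/6.25)/(4πk) = 0.01668/(4π·0.0343) = 0.03869 K/W
ΣR = 2.772×10^-6 + 0.01635 + 0.03869 = 0.05504 K/W
Q = ΔT/ΣR = (116 K − 283.2 K)/0.05504 = -3040 W
(Negative Q ⇒ heat flows inward; heat gain = 3040 W.)

Q = 3040 W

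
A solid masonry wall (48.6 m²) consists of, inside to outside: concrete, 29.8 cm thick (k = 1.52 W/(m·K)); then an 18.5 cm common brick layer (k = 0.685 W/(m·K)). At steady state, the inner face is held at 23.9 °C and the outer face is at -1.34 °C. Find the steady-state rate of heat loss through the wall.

Q = 2.63 kW

Resistance network (inner→outer):
  R_concrete = L/(kA) = 0.298/(1.52·48.6) = 0.004034 K/W
  R_common brick = L/(kA) = 0.185/(0.685·48.6) = 0.005557 K/W
ΣR = 0.004034 + 0.005557 = 0.009591 K/W
Q = ΔT/ΣR = (23.9 °C − -1.34 °C)/0.009591 = 2630 W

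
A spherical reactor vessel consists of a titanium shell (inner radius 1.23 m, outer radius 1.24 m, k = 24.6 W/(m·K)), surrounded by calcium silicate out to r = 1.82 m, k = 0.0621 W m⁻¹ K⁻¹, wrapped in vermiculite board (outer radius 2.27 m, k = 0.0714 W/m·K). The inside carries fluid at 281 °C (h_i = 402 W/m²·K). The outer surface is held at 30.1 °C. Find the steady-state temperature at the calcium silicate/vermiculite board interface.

T = 97.7 °C

Treat each layer as a resistance in series:
  R_conv,in = 1/(4πr²h) = 1/(4π·1.23²·402) = 1.308×10^-4 K/W
  R_titanium = (1/1.23 − 1/1.24)/(4πk) = 0.006557/(4π·24.6) = 2.121×10^-5 K/W
  R_calcium silicate = (1/1.24 − 1/1.82)/(4πk) = 0.2570/(4π·0.0621) = 0.3293 K/W
  R_vermiculite board = (1/1.82 − 1/2.27)/(4πk) = 0.1089/(4π·0.0714) = 0.1214 K/W
ΣR = 1.308×10^-4 + 2.121×10^-5 + 0.3293 + 0.1214 = 0.4509 K/W
Q = ΔT/ΣR = (281 °C − 30.1 °C)/0.4509 = 556.4 W
From the inner boundary to the calcium silicate/vermiculite board interface, ΣR_partial = 0.3295 K/W.
T_interface = T_in − Q·ΣR_partial = 281 °C − (556.4)(0.3295) = 97.7 °C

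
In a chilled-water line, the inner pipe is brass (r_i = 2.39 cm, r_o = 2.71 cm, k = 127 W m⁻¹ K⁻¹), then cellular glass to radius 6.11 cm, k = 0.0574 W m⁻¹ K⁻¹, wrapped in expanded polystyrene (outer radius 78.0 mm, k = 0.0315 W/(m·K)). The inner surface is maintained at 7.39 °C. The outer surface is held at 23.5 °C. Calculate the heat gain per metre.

Q' = 4.62 W/m

Treat each layer as a resistance in series:
  R'_brass = ln(0.0271/0.0239)/(2πk) = 0.1257/(2π·127) = 1.575×10^-4 m·K/W
  R'_cellular glass = ln(0.0611/0.0271)/(2πk) = 0.8130/(2π·0.0574) = 2.254 m·K/W
  R'_expanded polystyrene = ln(0.0780/0.0611)/(2πk) = 0.2442/(2π·0.0315) = 1.234 m·K/W
ΣR = 1.575×10^-4 + 2.254 + 1.234 = 3.488 m·K/W
Q' = ΔT/ΣR = (7.39 °C − 23.5 °C)/3.488 = -4.62 W/m
(Negative Q' ⇒ heat flows inward; heat gain = 4.62 W/m.)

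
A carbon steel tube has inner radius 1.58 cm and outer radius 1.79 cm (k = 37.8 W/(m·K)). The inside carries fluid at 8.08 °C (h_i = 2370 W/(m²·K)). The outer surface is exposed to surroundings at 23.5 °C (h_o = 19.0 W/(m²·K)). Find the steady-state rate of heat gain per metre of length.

Q' = 32.6 W/m

Resistance network (inner→outer):
  R'_conv,in = 1/(2πr h) = 1/(2π·0.0158·2370) = 0.004250 m·K/W
  R'_carbon steel = ln(0.0179/0.0158)/(2πk) = 0.1248/(2π·37.8) = 5.254×10^-4 m·K/W
  R'_conv,out = 1/(2πr h) = 1/(2π·0.0179·19.0) = 0.4680 m·K/W
ΣR = 0.004250 + 5.254×10^-4 + 0.4680 = 0.4728 m·K/W
Q' = ΔT/ΣR = (8.08 °C − 23.5 °C)/0.4728 = -32.6 W/m
(Negative Q' ⇒ heat flows inward; heat gain = 32.6 W/m.)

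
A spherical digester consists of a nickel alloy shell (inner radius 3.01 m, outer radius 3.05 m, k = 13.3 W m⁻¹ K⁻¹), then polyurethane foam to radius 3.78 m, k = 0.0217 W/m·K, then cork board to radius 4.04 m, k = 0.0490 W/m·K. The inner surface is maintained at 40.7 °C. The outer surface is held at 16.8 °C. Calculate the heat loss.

Treat each layer as a resistance in series:
  R_nickel alloy = (1/3.01 − 1/3.05)/(4πk) = 0.004357/(4π·13.3) = 2.607×10^-5 K/W
  R_polyurethane foam = (1/3.05 − 1/3.78)/(4πk) = 0.06332/(4π·0.0217) = 0.2322 K/W
  R_cork board = (1/3.78 − 1/4.04)/(4πk) = 0.01703/(4π·0.0490) = 0.02765 K/W
ΣR = 2.607×10^-5 + 0.2322 + 0.02765 = 0.2599 K/W
Q = ΔT/ΣR = (40.7 °C − 16.8 °C)/0.2599 = 92.0 W

Q = 92.0 W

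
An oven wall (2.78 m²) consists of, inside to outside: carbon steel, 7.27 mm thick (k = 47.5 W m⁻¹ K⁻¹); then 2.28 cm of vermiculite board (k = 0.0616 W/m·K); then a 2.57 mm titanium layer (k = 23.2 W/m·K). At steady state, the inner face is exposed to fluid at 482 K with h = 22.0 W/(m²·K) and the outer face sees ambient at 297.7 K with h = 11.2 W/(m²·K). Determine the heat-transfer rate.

Q = 1010 W

Resistance network (inner→outer):
  R_conv,in = 1/(hA) = 1/(22.0·2.78) = 0.01635 K/W
  R_carbon steel = L/(kA) = 0.00727/(47.5·2.78) = 5.505×10^-5 K/W
  R_vermiculite board = L/(kA) = 0.0228/(0.0616·2.78) = 0.1331 K/W
  R_titanium = L/(kA) = 0.00257/(23.2·2.78) = 3.985×10^-5 K/W
  R_conv,out = 1/(hA) = 1/(11.2·2.78) = 0.03212 K/W
ΣR = 0.01635 + 5.505×10^-5 + 0.1331 + 3.985×10^-5 + 0.03212 = 0.1817 K/W
Q = ΔT/ΣR = (482 K − 297.7 K)/0.1817 = 1010 W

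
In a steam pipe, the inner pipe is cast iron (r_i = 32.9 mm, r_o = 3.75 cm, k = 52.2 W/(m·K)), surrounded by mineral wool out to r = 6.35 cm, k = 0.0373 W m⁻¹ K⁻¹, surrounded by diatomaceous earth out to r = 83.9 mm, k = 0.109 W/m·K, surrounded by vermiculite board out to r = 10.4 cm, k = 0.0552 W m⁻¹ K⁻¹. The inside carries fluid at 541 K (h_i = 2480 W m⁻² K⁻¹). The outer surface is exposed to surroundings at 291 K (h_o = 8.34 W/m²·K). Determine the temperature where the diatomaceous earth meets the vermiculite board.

T = 349.0 K

Series thermal resistances, inner to outer:
  R'_conv,in = 1/(2πr h) = 1/(2π·0.0329·2480) = 0.001951 m·K/W
  R'_cast iron = ln(0.0375/0.0329)/(2πk) = 0.1309/(2π·52.2) = 3.990×10^-4 m·K/W
  R'_mineral wool = ln(0.0635/0.0375)/(2πk) = 0.5267/(2π·0.0373) = 2.247 m·K/W
  R'_diatomaceous earth = ln(0.0839/0.0635)/(2πk) = 0.2786/(2π·0.109) = 0.4068 m·K/W
  R'_vermiculite board = ln(0.104/0.0839)/(2πk) = 0.2148/(2π·0.0552) = 0.6192 m·K/W
  R'_conv,out = 1/(2πr h) = 1/(2π·0.104·8.34) = 0.1835 m·K/W
ΣR = 0.001951 + 3.990×10^-4 + 2.247 + 0.4068 + 0.6192 + 0.1835 = 3.459 m·K/W
Q' = ΔT/ΣR = (541 K − 291 K)/3.459 = 72.28 W/m
From the inner boundary to the diatomaceous earth/vermiculite board interface, ΣR_partial = 2.656 m·K/W.
T_interface = T_in − Q'·ΣR_partial = 541 K − (72.28)(2.656) = 349.0 K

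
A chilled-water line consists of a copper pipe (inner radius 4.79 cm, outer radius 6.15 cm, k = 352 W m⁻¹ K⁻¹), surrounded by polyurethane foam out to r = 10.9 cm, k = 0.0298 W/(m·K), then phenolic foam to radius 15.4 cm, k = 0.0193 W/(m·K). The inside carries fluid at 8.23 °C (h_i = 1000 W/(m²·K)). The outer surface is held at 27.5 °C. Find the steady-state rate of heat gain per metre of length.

Treat each layer as a resistance in series:
  R'_conv,in = 1/(2πr h) = 1/(2π·0.0479·1000) = 0.003323 m·K/W
  R'_copper = ln(0.0615/0.0479)/(2πk) = 0.2499/(2π·352) = 1.130×10^-4 m·K/W
  R'_polyurethane foam = ln(0.109/0.0615)/(2πk) = 0.5723/(2π·0.0298) = 3.057 m·K/W
  R'_phenolic foam = ln(0.154/0.109)/(2πk) = 0.3456/(2π·0.0193) = 2.850 m·K/W
ΣR = 0.003323 + 1.130×10^-4 + 3.057 + 2.850 = 5.910 m·K/W
Q' = ΔT/ΣR = (8.23 °C − 27.5 °C)/5.910 = -3.26 W/m
(Negative Q' ⇒ heat flows inward; heat gain = 3.26 W/m.)

Q' = 3.26 W/m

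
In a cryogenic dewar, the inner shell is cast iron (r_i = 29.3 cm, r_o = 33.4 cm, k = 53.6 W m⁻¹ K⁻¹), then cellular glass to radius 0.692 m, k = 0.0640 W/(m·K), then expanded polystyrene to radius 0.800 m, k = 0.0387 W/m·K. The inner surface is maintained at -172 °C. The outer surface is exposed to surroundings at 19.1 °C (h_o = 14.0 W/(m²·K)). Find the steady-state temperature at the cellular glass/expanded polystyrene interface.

T = -14.4 °C

Treat each layer as a resistance in series:
  R_cast iron = (1/0.293 − 1/0.334)/(4πk) = 0.4190/(4π·53.6) = 6.220×10^-4 K/W
  R_cellular glass = (1/0.334 − 1/0.692)/(4πk) = 1.549/(4π·0.0640) = 1.926 K/W
  R_expanded polystyrene = (1/0.692 − 1/0.800)/(4πk) = 0.1951/(4π·0.0387) = 0.4012 K/W
  R_conv,out = 1/(4πr²h) = 1/(4π·0.800²·14.0) = 0.008881 K/W
ΣR = 6.220×10^-4 + 1.926 + 0.4012 + 0.008881 = 2.337 K/W
Q = ΔT/ΣR = (-172 °C − 19.1 °C)/2.337 = -81.77 W
From the inner boundary to the cellular glass/expanded polystyrene interface, ΣR_partial = 1.927 K/W.
T_interface = T_in − Q·ΣR_partial = -172 °C − (-81.77)(1.927) = -14.4 °C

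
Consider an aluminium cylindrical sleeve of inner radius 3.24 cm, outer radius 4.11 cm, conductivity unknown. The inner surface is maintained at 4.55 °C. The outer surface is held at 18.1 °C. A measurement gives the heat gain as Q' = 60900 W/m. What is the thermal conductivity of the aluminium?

k = 170 W/m·K

ΣR = ΔT/Q' = |4.55 − 18.1|/60900 = 2.225×10^-4 m·K/W
ln(r₂/r₁)/(2πk) = 2.225×10^-4 ⇒ k = 0.2378/(2π·2.225×10^-4) = 170 W/m·K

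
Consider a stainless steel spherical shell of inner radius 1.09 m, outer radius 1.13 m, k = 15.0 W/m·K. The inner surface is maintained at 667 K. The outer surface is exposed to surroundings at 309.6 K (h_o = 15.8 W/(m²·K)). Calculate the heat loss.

Resistance network (inner→outer):
  R_stainless steel = (1/1.09 − 1/1.13)/(4πk) = 0.03248/(4π·15.0) = 1.723×10^-4 K/W
  R_conv,out = 1/(4πr²h) = 1/(4π·1.13²·15.8) = 0.003944 K/W
ΣR = 1.723×10^-4 + 0.003944 = 0.004116 K/W
Q = ΔT/ΣR = (667 K − 309.6 K)/0.004116 = 86800 W

Q = 86.8 kW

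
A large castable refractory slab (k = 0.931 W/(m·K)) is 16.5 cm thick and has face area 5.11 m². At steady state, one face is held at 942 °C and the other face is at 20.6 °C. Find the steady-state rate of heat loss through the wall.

Q = kA·ΔT/L = 0.931 × 5.11 × |942 °C − 20.6 °C| / 0.165 = 26600 W

Q = 26.6 kW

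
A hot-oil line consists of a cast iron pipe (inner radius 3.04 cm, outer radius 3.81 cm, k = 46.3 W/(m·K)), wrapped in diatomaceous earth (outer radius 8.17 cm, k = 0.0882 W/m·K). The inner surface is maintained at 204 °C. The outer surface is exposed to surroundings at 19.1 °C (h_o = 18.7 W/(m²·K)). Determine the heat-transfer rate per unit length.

Q' = 125 W/m

Treat each layer as a resistance in series:
  R'_cast iron = ln(0.0381/0.0304)/(2πk) = 0.2258/(2π·46.3) = 7.761×10^-4 m·K/W
  R'_diatomaceous earth = ln(0.0817/0.0381)/(2πk) = 0.7628/(2π·0.0882) = 1.377 m·K/W
  R'_conv,out = 1/(2πr h) = 1/(2π·0.0817·18.7) = 0.1042 m·K/W
ΣR = 7.761×10^-4 + 1.377 + 0.1042 = 1.482 m·K/W
Q' = ΔT/ΣR = (204 °C − 19.1 °C)/1.482 = 125 W/m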